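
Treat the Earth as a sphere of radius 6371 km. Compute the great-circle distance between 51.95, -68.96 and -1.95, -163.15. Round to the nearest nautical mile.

5651 nmi

Δλ = -163.15 − -68.96 = -94.19°.
Δφ = -1.95 − 51.95 = -53.90°.
a = sin²(Δφ/2) + cos φ₁ · cos φ₂ · sin²(Δλ/2) = 0.535901.
c = 2·atan2(√a, √(1−a)) = 1.64266 rad → d = 6371·c ≈ 10465.39 km ≈ 5650.86 nmi.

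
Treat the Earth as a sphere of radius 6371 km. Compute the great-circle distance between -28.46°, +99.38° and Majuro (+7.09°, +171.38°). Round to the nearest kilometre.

8655 km

Δλ = 171.38 − 99.38 = 72.00°.
Δφ = 7.09 − -28.46 = 35.55°.
a = sin²(Δφ/2) + cos φ₁ · cos φ₂ · sin²(Δλ/2) = 0.394612.
c = 2·atan2(√a, √(1−a)) = 1.35843 rad → d = 6371·c ≈ 8654.54 km.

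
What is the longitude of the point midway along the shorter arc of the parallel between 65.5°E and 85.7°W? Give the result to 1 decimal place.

10.1°W

Signed shortest Δλ from +65.5° to -85.7° is -151.2°.
Midpoint longitude = +65.5° + (-151.2°)/2 = +65.5° − 75.6° = -10.1°.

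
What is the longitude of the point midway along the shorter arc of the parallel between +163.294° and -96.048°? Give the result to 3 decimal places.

Signed shortest Δλ from +163.294° to -96.048° is +100.658°.
Midpoint longitude = +163.294° + (+100.658°)/2 = +163.294° + 50.329° = +213.623°.
Normalise into (−180°, 180°]: -146.377°.
(The naïve average (+163.294 + -96.048)/2 = 33.623° is on the wrong side of the globe.)

-146.377°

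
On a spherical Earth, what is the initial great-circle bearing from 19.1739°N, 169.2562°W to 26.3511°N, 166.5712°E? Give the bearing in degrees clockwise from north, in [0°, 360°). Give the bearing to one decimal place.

Δλ = 166.5712 − -169.2562 = 335.8274°; wrapped into (−180°, 180°]: -24.1726°.
θ = atan2( sin Δλ · cos φ₂ , cos φ₁ · sin φ₂ − sin φ₁ · cos φ₂ · cos Δλ )
  = atan2(-0.36694, 0.15074) = -67.666° → normalised to [0°, 360°): 292.334°.

292.3°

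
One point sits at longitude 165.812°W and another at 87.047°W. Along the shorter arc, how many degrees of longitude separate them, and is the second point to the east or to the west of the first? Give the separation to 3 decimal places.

Raw difference: -87.047 − -165.812 = 78.765°.
Normalise into (−180°, 180°]: 78.765° stays 78.765°.
Positive ⇒ the second point lies to the east; separation 78.765°.

78.765° east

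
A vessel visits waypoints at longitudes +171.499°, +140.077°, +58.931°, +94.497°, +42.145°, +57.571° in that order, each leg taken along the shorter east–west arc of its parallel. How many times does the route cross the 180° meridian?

Leg 1: +171.499° → +140.077°, shortest Δλ = -31.422° (west) — does not cross 180°.
Leg 2: +140.077° → +58.931°, shortest Δλ = -81.146° (west) — does not cross 180°.
Leg 3: +58.931° → +94.497°, shortest Δλ = 35.566° (east) — does not cross 180°.
Leg 4: +94.497° → +42.145°, shortest Δλ = -52.352° (west) — does not cross 180°.
Leg 5: +42.145° → +57.571°, shortest Δλ = 15.426° (east) — does not cross 180°.
Total crossings: 0.

0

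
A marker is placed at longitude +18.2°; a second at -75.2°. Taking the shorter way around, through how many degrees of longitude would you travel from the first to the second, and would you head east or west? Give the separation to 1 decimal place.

93.4° west

Raw difference: -75.2 − 18.2 = -93.4°.
Normalise into (−180°, 180°]: -93.4° stays -93.4°.
Negative ⇒ the second point lies to the west; separation 93.4°.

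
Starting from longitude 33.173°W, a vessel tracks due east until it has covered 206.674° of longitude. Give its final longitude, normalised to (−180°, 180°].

Start at -33.173°; shift +206.674° → +173.501°.
+173.501° already lies in (−180°, 180°].

173.501°E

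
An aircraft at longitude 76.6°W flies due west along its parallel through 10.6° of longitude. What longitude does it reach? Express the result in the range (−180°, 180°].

Start at -76.6°; shift −10.6° → -87.2°.
-87.2° already lies in (−180°, 180°].

87.2°W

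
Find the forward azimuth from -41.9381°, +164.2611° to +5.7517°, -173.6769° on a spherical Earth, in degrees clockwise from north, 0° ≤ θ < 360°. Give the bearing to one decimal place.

28.4°

Δλ = -173.6769 − 164.2611 = -337.9380°; wrapped into (−180°, 180°]: 22.0620°.
θ = atan2( sin Δλ · cos φ₂ , cos φ₁ · sin φ₂ − sin φ₁ · cos φ₂ · cos Δλ )
  = atan2(0.37372, 0.69082) = 28.412° → normalised to [0°, 360°): 28.412°.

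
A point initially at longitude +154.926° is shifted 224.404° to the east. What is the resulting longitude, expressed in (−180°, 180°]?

+19.330°

Start at +154.926°; shift +224.404° → +379.330°.
+379.330° lies outside (−180°, 180°]; subtract 360° → +19.330°.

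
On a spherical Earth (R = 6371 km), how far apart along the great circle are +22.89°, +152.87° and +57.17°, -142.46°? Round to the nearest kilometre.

Δλ = -142.46 − 152.87 = -295.33°; wrapped into (−180°, 180°]: 64.67°.
Δφ = 57.17 − 22.89 = 34.28°.
a = sin²(Δφ/2) + cos φ₁ · cos φ₂ · sin²(Δλ/2) = 0.229739.
c = 2·atan2(√a, √(1−a)) = 0.99974 rad → d = 6371·c ≈ 6369.34 km.

6369 km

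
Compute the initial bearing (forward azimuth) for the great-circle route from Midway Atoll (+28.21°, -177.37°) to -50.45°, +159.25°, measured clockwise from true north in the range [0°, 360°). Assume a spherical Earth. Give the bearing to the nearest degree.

Δλ = 159.25 − -177.37 = 336.62°; wrapped into (−180°, 180°]: -23.38°.
θ = atan2( sin Δλ · cos φ₂ , cos φ₁ · sin φ₂ − sin φ₁ · cos φ₂ · cos Δλ )
  = atan2(-0.25268, -0.95576) = -165.191° → normalised to [0°, 360°): 194.809°.

195°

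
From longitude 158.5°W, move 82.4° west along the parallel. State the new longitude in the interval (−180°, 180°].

119.1°E

Start at -158.5°; shift −82.4° → -240.9°.
-240.9° lies outside (−180°, 180°]; add 360° → +119.1°.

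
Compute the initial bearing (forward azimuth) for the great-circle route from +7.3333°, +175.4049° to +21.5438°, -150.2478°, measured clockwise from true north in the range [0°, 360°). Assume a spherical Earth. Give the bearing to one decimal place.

63.1°

Δλ = -150.2478 − 175.4049 = -325.6527°; wrapped into (−180°, 180°]: 34.3473°.
θ = atan2( sin Δλ · cos φ₂ , cos φ₁ · sin φ₂ − sin φ₁ · cos φ₂ · cos Δλ )
  = atan2(0.52479, 0.26619) = 63.105° → normalised to [0°, 360°): 63.105°.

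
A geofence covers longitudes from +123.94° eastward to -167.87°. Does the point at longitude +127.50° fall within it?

Band width going east from +123.94° to -167.87°: ((-167.87 − 123.94) mod 360) = 68.19°.
Offset of +127.50° east of the west edge: ((127.50 − 123.94) mod 360) = 3.56°.
3.56° ≤ 68.19° ⇒ inside.

Yes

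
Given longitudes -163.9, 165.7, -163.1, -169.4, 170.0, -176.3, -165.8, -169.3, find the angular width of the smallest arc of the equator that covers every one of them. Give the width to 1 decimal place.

31.2°

Sort the longitudes: -176.3°, -169.4°, -169.3°, -165.8°, -163.9°, -163.1°, +165.7°, +170.0°.
Eastward gaps between consecutive values (wrapping around): 6.9°, 0.1°, 3.5°, 1.9°, 0.8°, 328.8°, 4.3°, 13.7°.
Largest gap = 328.8° ⇒ minimal covering band is its complement: 360° − 328.8° = 31.2°.
Band runs from +165.7° eastward to -163.1°, crossing the antimeridian.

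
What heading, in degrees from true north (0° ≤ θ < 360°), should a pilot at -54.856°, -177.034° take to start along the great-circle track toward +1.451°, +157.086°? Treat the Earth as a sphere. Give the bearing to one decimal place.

329.8°

Δλ = 157.086 − -177.034 = 334.120°; wrapped into (−180°, 180°]: -25.880°.
θ = atan2( sin Δλ · cos φ₂ , cos φ₁ · sin φ₂ − sin φ₁ · cos φ₂ · cos Δλ )
  = atan2(-0.43635, 0.75004) = -30.189° → normalised to [0°, 360°): 329.811°.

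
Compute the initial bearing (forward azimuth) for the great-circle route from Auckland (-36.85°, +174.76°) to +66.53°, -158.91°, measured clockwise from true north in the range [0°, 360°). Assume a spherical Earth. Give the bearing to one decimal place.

Δλ = -158.91 − 174.76 = -333.67°; wrapped into (−180°, 180°]: 26.33°.
θ = atan2( sin Δλ · cos φ₂ , cos φ₁ · sin φ₂ − sin φ₁ · cos φ₂ · cos Δλ )
  = atan2(0.17665, 0.94808) = 10.554° → normalised to [0°, 360°): 10.554°.

10.6°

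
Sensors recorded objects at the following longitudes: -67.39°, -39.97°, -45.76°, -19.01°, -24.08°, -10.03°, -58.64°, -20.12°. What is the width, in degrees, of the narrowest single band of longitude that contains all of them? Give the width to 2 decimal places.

57.36°

Sort the longitudes: -67.39°, -58.64°, -45.76°, -39.97°, -24.08°, -20.12°, -19.01°, -10.03°.
Eastward gaps between consecutive values (wrapping around): 8.75°, 12.88°, 5.79°, 15.89°, 3.96°, 1.11°, 8.98°, 302.64°.
Largest gap = 302.64° ⇒ minimal covering band is its complement: 360° − 302.64° = 57.36°.
Band runs from -67.39° eastward to -10.03°.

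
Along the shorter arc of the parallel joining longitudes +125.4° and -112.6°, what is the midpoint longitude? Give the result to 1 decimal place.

-173.6°

Signed shortest Δλ from +125.4° to -112.6° is +122.0°.
Midpoint longitude = +125.4° + (+122.0°)/2 = +125.4° + 61.0° = +186.4°.
Normalise into (−180°, 180°]: -173.6°.
(The naïve average (+125.4 + -112.6)/2 = 6.4° is on the wrong side of the globe.)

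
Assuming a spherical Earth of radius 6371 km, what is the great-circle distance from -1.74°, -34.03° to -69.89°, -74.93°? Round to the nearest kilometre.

8145 km

Δλ = -74.93 − -34.03 = -40.90°.
Δφ = -69.89 − -1.74 = -68.15°.
a = sin²(Δφ/2) + cos φ₁ · cos φ₂ · sin²(Δλ/2) = 0.355863.
c = 2·atan2(√a, √(1−a)) = 1.27837 rad → d = 6371·c ≈ 8144.52 km.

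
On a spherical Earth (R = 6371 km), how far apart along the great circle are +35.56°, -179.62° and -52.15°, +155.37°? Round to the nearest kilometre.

Δλ = 155.37 − -179.62 = 334.99°; wrapped into (−180°, 180°]: -25.01°.
Δφ = -52.15 − 35.56 = -87.71°.
a = sin²(Δφ/2) + cos φ₁ · cos φ₂ · sin²(Δλ/2) = 0.503424.
c = 2·atan2(√a, √(1−a)) = 1.57764 rad → d = 6371·c ≈ 10051.17 km.

10051 km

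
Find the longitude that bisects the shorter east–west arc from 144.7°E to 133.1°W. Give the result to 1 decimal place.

Signed shortest Δλ from +144.7° to -133.1° is +82.2°.
Midpoint longitude = +144.7° + (+82.2°)/2 = +144.7° + 41.1° = +185.8°.
Normalise into (−180°, 180°]: -174.2°.
(The naïve average (+144.7 + -133.1)/2 = 5.8° is on the wrong side of the globe.)

174.2°W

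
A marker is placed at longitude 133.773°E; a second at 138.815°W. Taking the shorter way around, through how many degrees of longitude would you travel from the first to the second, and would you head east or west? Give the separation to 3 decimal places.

Raw difference: -138.815 − 133.773 = -272.588°.
Normalise into (−180°, 180°]: -272.588° + 360° = 87.412°.
Positive ⇒ the second point lies to the east; separation 87.412°.

87.412° east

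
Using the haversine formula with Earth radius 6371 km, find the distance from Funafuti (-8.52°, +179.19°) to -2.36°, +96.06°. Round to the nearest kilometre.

9214 km

Δλ = 96.06 − 179.19 = -83.13°.
Δφ = -2.36 − -8.52 = 6.16°.
a = sin²(Δφ/2) + cos φ₁ · cos φ₂ · sin²(Δλ/2) = 0.437851.
c = 2·atan2(√a, √(1−a)) = 1.44618 rad → d = 6371·c ≈ 9213.59 km.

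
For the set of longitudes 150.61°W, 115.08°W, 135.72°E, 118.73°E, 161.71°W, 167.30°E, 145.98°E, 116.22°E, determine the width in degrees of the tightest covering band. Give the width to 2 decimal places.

Sort the longitudes: -161.71°, -150.61°, -115.08°, +116.22°, +118.73°, +135.72°, +145.98°, +167.30°.
Eastward gaps between consecutive values (wrapping around): 11.10°, 35.53°, 231.30°, 2.51°, 16.99°, 10.26°, 21.32°, 30.99°.
Largest gap = 231.30° ⇒ minimal covering band is its complement: 360° − 231.30° = 128.70°.
Band runs from +116.22° eastward to -115.08°, crossing the antimeridian.

128.70°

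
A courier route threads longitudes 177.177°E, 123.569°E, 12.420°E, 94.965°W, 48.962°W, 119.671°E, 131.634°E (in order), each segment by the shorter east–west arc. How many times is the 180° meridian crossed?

Leg 1: +177.177° → +123.569°, shortest Δλ = -53.608° (west) — does not cross 180°.
Leg 2: +123.569° → +12.420°, shortest Δλ = -111.149° (west) — does not cross 180°.
Leg 3: +12.420° → -94.965°, shortest Δλ = -107.385° (west) — does not cross 180°.
Leg 4: -94.965° → -48.962°, shortest Δλ = 46.003° (east) — does not cross 180°.
Leg 5: -48.962° → +119.671°, shortest Δλ = 168.633° (east) — does not cross 180°.
Leg 6: +119.671° → +131.634°, shortest Δλ = 11.963° (east) — does not cross 180°.
Total crossings: 0.

0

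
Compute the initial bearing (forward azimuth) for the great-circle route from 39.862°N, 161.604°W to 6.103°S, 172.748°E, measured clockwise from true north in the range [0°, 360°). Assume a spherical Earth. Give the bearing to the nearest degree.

213°

Δλ = 172.748 − -161.604 = 334.352°; wrapped into (−180°, 180°]: -25.648°.
θ = atan2( sin Δλ · cos φ₂ , cos φ₁ · sin φ₂ − sin φ₁ · cos φ₂ · cos Δλ )
  = atan2(-0.43039, -0.65612) = -146.737° → normalised to [0°, 360°): 213.263°.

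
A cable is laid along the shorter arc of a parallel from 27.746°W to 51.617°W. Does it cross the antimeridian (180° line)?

Signed shortest Δλ = ((-51.617 − -27.746 + 180) mod 360) − 180 = -23.871°.
Going west by 23.871° from -27.746° reaches -51.617° without touching 180°.

No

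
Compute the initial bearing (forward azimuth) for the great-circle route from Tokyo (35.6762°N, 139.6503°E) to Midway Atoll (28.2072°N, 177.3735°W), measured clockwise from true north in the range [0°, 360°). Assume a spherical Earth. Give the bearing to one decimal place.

Δλ = -177.3735 − 139.6503 = -317.0238°; wrapped into (−180°, 180°]: 42.9762°.
θ = atan2( sin Δλ · cos φ₂ , cos φ₁ · sin φ₂ − sin φ₁ · cos φ₂ · cos Δλ )
  = atan2(0.60074, 0.00793) = 89.243° → normalised to [0°, 360°): 89.243°.

89.2°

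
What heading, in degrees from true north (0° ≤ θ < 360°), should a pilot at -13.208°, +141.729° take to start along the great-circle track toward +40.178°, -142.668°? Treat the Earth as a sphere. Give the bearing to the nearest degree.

Δλ = -142.668 − 141.729 = -284.397°; wrapped into (−180°, 180°]: 75.603°.
θ = atan2( sin Δλ · cos φ₂ , cos φ₁ · sin φ₂ − sin φ₁ · cos φ₂ · cos Δλ )
  = atan2(0.74005, 0.67150) = 47.780° → normalised to [0°, 360°): 47.780°.

48°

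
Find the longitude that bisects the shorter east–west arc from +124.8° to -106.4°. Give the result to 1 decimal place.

Signed shortest Δλ from +124.8° to -106.4° is +128.8°.
Midpoint longitude = +124.8° + (+128.8°)/2 = +124.8° + 64.4° = +189.2°.
Normalise into (−180°, 180°]: -170.8°.
(The naïve average (+124.8 + -106.4)/2 = 9.2° is on the wrong side of the globe.)

-170.8°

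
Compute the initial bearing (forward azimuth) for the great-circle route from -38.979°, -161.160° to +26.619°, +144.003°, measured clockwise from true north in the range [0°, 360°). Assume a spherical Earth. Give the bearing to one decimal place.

Δλ = 144.003 − -161.160 = 305.163°; wrapped into (−180°, 180°]: -54.837°.
θ = atan2( sin Δλ · cos φ₂ , cos φ₁ · sin φ₂ − sin φ₁ · cos φ₂ · cos Δλ )
  = atan2(-0.73086, 0.67217) = -47.395° → normalised to [0°, 360°): 312.605°.

312.6°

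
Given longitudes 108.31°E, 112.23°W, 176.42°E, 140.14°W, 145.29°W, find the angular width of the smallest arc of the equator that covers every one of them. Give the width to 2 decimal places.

Sort the longitudes: -145.29°, -140.14°, -112.23°, +108.31°, +176.42°.
Eastward gaps between consecutive values (wrapping around): 5.15°, 27.91°, 220.54°, 68.11°, 38.29°.
Largest gap = 220.54° ⇒ minimal covering band is its complement: 360° − 220.54° = 139.46°.
Band runs from +108.31° eastward to -112.23°, crossing the antimeridian.

139.46°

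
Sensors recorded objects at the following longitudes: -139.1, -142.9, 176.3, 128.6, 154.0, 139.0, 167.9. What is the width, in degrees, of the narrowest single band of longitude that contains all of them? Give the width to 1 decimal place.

92.3°

Sort the longitudes: -142.9°, -139.1°, +128.6°, +139.0°, +154.0°, +167.9°, +176.3°.
Eastward gaps between consecutive values (wrapping around): 3.8°, 267.7°, 10.4°, 15.0°, 13.9°, 8.4°, 40.8°.
Largest gap = 267.7° ⇒ minimal covering band is its complement: 360° − 267.7° = 92.3°.
Band runs from +128.6° eastward to -139.1°, crossing the antimeridian.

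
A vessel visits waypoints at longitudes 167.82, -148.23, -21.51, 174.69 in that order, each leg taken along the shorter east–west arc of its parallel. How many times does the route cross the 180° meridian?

2

Leg 1: +167.82° → -148.23°, shortest Δλ = 43.95° (east) — crosses 180°.
Leg 2: -148.23° → -21.51°, shortest Δλ = 126.72° (east) — does not cross 180°.
Leg 3: -21.51° → +174.69°, shortest Δλ = -163.8° (west) — crosses 180°.
Total crossings: 2.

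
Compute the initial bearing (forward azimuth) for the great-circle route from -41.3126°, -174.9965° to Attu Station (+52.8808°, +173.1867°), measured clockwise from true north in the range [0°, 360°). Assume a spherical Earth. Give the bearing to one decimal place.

Δλ = 173.1867 − -174.9965 = 348.1832°; wrapped into (−180°, 180°]: -11.8168°.
θ = atan2( sin Δλ · cos φ₂ , cos φ₁ · sin φ₂ − sin φ₁ · cos φ₂ · cos Δλ )
  = atan2(-0.12358, 0.98888) = -7.123° → normalised to [0°, 360°): 352.877°.

352.9°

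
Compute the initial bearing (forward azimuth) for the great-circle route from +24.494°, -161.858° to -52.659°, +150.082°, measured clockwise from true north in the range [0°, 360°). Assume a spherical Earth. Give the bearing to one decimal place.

Δλ = 150.082 − -161.858 = 311.940°; wrapped into (−180°, 180°]: -48.060°.
θ = atan2( sin Δλ · cos φ₂ , cos φ₁ · sin φ₂ − sin φ₁ · cos φ₂ · cos Δλ )
  = atan2(-0.45118, -0.89157) = -153.158° → normalised to [0°, 360°): 206.842°.

206.8°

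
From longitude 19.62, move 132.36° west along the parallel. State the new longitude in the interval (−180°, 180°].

Start at +19.62°; shift −132.36° → -112.74°.
-112.74° already lies in (−180°, 180°].

-112.74°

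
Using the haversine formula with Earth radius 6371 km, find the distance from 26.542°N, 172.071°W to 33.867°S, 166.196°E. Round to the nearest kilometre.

7098 km

Δλ = 166.196 − -172.071 = 338.267°; wrapped into (−180°, 180°]: -21.733°.
Δφ = -33.867 − 26.542 = -60.409°.
a = sin²(Δφ/2) + cos φ₁ · cos φ₂ · sin²(Δλ/2) = 0.279497.
c = 2·atan2(√a, √(1−a)) = 1.11408 rad → d = 6371·c ≈ 7097.79 km.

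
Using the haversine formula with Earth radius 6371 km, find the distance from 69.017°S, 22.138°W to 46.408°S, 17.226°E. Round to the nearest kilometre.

3322 km

Δλ = 17.226 − -22.138 = 39.364°.
Δφ = -46.408 − -69.017 = 22.609°.
a = sin²(Δφ/2) + cos φ₁ · cos φ₂ · sin²(Δλ/2) = 0.066433.
c = 2·atan2(√a, √(1−a)) = 0.52138 rad → d = 6371·c ≈ 3321.70 km.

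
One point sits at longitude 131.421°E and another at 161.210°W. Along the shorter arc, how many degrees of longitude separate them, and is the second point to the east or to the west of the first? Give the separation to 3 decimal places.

67.369° east

Raw difference: -161.210 − 131.421 = -292.631°.
Normalise into (−180°, 180°]: -292.631° + 360° = 67.369°.
Positive ⇒ the second point lies to the east; separation 67.369°.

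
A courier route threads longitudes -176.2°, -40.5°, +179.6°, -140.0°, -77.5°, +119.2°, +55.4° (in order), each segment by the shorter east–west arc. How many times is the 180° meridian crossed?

3

Leg 1: -176.2° → -40.5°, shortest Δλ = 135.7° (east) — does not cross 180°.
Leg 2: -40.5° → +179.6°, shortest Δλ = -139.9° (west) — crosses 180°.
Leg 3: +179.6° → -140.0°, shortest Δλ = 40.4° (east) — crosses 180°.
Leg 4: -140.0° → -77.5°, shortest Δλ = 62.5° (east) — does not cross 180°.
Leg 5: -77.5° → +119.2°, shortest Δλ = -163.3° (west) — crosses 180°.
Leg 6: +119.2° → +55.4°, shortest Δλ = -63.8° (west) — does not cross 180°.
Total crossings: 3.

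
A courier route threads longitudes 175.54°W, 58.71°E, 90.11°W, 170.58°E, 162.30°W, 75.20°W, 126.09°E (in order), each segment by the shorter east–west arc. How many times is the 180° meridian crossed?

Leg 1: -175.54° → +58.71°, shortest Δλ = -125.75° (west) — crosses 180°.
Leg 2: +58.71° → -90.11°, shortest Δλ = -148.82° (west) — does not cross 180°.
Leg 3: -90.11° → +170.58°, shortest Δλ = -99.31° (west) — crosses 180°.
Leg 4: +170.58° → -162.30°, shortest Δλ = 27.12° (east) — crosses 180°.
Leg 5: -162.30° → -75.20°, shortest Δλ = 87.1° (east) — does not cross 180°.
Leg 6: -75.20° → +126.09°, shortest Δλ = -158.71° (west) — crosses 180°.
Total crossings: 4.

4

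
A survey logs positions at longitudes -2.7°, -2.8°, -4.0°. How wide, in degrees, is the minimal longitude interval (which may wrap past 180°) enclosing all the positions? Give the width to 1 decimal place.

1.3°

Sort the longitudes: -4.0°, -2.8°, -2.7°.
Eastward gaps between consecutive values (wrapping around): 1.2°, 0.1°, 358.7°.
Largest gap = 358.7° ⇒ minimal covering band is its complement: 360° − 358.7° = 1.3°.
Band runs from -4.0° eastward to -2.7°.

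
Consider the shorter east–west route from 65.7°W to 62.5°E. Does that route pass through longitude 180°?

No

Signed shortest Δλ = ((62.5 − -65.7 + 180) mod 360) − 180 = 128.2°.
Going east by 128.2° from -65.7° reaches +62.5° without touching 180°.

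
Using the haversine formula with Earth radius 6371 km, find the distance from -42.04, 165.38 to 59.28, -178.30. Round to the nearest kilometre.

Δλ = -178.30 − 165.38 = -343.68°; wrapped into (−180°, 180°]: 16.32°.
Δφ = 59.28 − -42.04 = 101.32°.
a = sin²(Δφ/2) + cos φ₁ · cos φ₂ · sin²(Δλ/2) = 0.605788.
c = 2·atan2(√a, √(1−a)) = 1.78398 rad → d = 6371·c ≈ 11365.75 km.

11366 km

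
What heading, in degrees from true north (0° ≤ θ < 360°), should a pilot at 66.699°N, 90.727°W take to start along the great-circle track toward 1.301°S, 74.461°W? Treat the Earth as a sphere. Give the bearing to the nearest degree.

163°

Δλ = -74.461 − -90.727 = 16.266°.
θ = atan2( sin Δλ · cos φ₂ , cos φ₁ · sin φ₂ − sin φ₁ · cos φ₂ · cos Δλ )
  = atan2(0.28002, -0.89043) = 162.543° → normalised to [0°, 360°): 162.543°.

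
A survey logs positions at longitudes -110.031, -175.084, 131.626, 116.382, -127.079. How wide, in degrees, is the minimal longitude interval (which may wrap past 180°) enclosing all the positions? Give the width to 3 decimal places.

Sort the longitudes: -175.084°, -127.079°, -110.031°, +116.382°, +131.626°.
Eastward gaps between consecutive values (wrapping around): 48.005°, 17.048°, 226.413°, 15.244°, 53.290°.
Largest gap = 226.413° ⇒ minimal covering band is its complement: 360° − 226.413° = 133.587°.
Band runs from +116.382° eastward to -110.031°, crossing the antimeridian.

133.587°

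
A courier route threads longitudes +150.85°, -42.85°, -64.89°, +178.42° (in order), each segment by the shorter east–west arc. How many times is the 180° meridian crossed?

2

Leg 1: +150.85° → -42.85°, shortest Δλ = 166.3° (east) — crosses 180°.
Leg 2: -42.85° → -64.89°, shortest Δλ = -22.04° (west) — does not cross 180°.
Leg 3: -64.89° → +178.42°, shortest Δλ = -116.69° (west) — crosses 180°.
Total crossings: 2.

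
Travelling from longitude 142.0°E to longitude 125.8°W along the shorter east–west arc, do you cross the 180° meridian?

Yes

Naïve |-125.8 − 142.0| = 267.8° > 180°, so the shorter arc goes the other way round — across 180°.
Signed shortest Δλ = ((-125.8 − 142.0 + 180) mod 360) − 180 = 92.2°.
Going east by 92.2° from +142.0° passes through 180° before reaching -125.8°.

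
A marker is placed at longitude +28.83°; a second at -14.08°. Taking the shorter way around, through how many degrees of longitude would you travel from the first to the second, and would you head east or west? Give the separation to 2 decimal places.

42.91° west

Raw difference: -14.08 − 28.83 = -42.91°.
Normalise into (−180°, 180°]: -42.91° stays -42.91°.
Negative ⇒ the second point lies to the west; separation 42.91°.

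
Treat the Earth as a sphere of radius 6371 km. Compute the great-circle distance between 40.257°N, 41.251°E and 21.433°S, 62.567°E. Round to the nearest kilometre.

7206 km

Δλ = 62.567 − 41.251 = 21.316°.
Δφ = -21.433 − 40.257 = -61.690°.
a = sin²(Δφ/2) + cos φ₁ · cos φ₂ · sin²(Δλ/2) = 0.287178.
c = 2·atan2(√a, √(1−a)) = 1.13112 rad → d = 6371·c ≈ 7206.38 km.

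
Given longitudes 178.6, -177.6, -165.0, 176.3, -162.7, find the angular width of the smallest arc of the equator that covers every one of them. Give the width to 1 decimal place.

Sort the longitudes: -177.6°, -165.0°, -162.7°, +176.3°, +178.6°.
Eastward gaps between consecutive values (wrapping around): 12.6°, 2.3°, 339.0°, 2.3°, 3.8°.
Largest gap = 339.0° ⇒ minimal covering band is its complement: 360° − 339.0° = 21.0°.
Band runs from +176.3° eastward to -162.7°, crossing the antimeridian.

21.0°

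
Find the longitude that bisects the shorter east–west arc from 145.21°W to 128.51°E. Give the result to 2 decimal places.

171.65°E

Signed shortest Δλ from -145.21° to +128.51° is -86.28°.
Midpoint longitude = -145.21° + (-86.28°)/2 = -145.21° − 43.14° = -188.35°.
Normalise into (−180°, 180°]: +171.65°.
(The naïve average (-145.21 + +128.51)/2 = -8.35° is on the wrong side of the globe.)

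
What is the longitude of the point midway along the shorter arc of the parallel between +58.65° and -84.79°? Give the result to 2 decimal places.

-13.07°

Signed shortest Δλ from +58.65° to -84.79° is -143.44°.
Midpoint longitude = +58.65° + (-143.44°)/2 = +58.65° − 71.72° = -13.07°.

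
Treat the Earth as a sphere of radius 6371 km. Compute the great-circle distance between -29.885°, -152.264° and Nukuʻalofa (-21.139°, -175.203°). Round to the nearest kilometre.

Δλ = -175.203 − -152.264 = -22.939°.
Δφ = -21.139 − -29.885 = 8.746°.
a = sin²(Δφ/2) + cos φ₁ · cos φ₂ · sin²(Δλ/2) = 0.037789.
c = 2·atan2(√a, √(1−a)) = 0.39128 rad → d = 6371·c ≈ 2492.84 km.

2493 km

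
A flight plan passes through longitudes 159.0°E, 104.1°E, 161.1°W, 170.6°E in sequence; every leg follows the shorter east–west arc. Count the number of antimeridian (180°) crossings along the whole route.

2

Leg 1: +159.0° → +104.1°, shortest Δλ = -54.9° (west) — does not cross 180°.
Leg 2: +104.1° → -161.1°, shortest Δλ = 94.8° (east) — crosses 180°.
Leg 3: -161.1° → +170.6°, shortest Δλ = -28.3° (west) — crosses 180°.
Total crossings: 2.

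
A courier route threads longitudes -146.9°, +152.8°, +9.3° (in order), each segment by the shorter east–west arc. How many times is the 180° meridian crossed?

1

Leg 1: -146.9° → +152.8°, shortest Δλ = -60.3° (west) — crosses 180°.
Leg 2: +152.8° → +9.3°, shortest Δλ = -143.5° (west) — does not cross 180°.
Total crossings: 1.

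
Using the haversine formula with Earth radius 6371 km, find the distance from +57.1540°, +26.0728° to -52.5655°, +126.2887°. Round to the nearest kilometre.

15180 km

Δλ = 126.2887 − 26.0728 = 100.2159°.
Δφ = -52.5655 − 57.1540 = -109.7195°.
a = sin²(Δφ/2) + cos φ₁ · cos φ₂ · sin²(Δλ/2) = 0.862789.
c = 2·atan2(√a, √(1−a)) = 2.38267 rad → d = 6371·c ≈ 15180.00 km.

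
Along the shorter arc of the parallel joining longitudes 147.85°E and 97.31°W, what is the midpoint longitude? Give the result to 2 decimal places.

Signed shortest Δλ from +147.85° to -97.31° is +114.84°.
Midpoint longitude = +147.85° + (+114.84°)/2 = +147.85° + 57.42° = +205.27°.
Normalise into (−180°, 180°]: -154.73°.
(The naïve average (+147.85 + -97.31)/2 = 25.27° is on the wrong side of the globe.)

154.73°W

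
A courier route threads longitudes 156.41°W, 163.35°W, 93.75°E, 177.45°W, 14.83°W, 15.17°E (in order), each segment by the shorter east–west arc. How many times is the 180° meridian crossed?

2

Leg 1: -156.41° → -163.35°, shortest Δλ = -6.94° (west) — does not cross 180°.
Leg 2: -163.35° → +93.75°, shortest Δλ = -102.9° (west) — crosses 180°.
Leg 3: +93.75° → -177.45°, shortest Δλ = 88.8° (east) — crosses 180°.
Leg 4: -177.45° → -14.83°, shortest Δλ = 162.62° (east) — does not cross 180°.
Leg 5: -14.83° → +15.17°, shortest Δλ = 30.0° (east) — does not cross 180°.
Total crossings: 2.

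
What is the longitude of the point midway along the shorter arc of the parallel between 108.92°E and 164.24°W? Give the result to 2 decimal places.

Signed shortest Δλ from +108.92° to -164.24° is +86.84°.
Midpoint longitude = +108.92° + (+86.84°)/2 = +108.92° + 43.42° = +152.34°.
(The naïve average (+108.92 + -164.24)/2 = -27.66° is on the wrong side of the globe.)

152.34°E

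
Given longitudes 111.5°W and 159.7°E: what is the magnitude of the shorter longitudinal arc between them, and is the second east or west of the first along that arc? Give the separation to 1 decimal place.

88.8° west

Raw difference: 159.7 − -111.5 = 271.2°.
Normalise into (−180°, 180°]: 271.2° − 360° = -88.8°.
Negative ⇒ the second point lies to the west; separation 88.8°.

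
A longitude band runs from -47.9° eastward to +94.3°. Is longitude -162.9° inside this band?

Band width going east from -47.9° to +94.3°: ((94.3 − -47.9) mod 360) = 142.2°.
Offset of -162.9° east of the west edge: ((-162.9 − -47.9) mod 360) = 245.0°.
245.0° > 142.2° ⇒ outside.

No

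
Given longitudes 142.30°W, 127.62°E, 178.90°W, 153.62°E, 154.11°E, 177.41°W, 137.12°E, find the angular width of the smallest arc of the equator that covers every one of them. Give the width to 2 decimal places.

Sort the longitudes: -178.90°, -177.41°, -142.30°, +127.62°, +137.12°, +153.62°, +154.11°.
Eastward gaps between consecutive values (wrapping around): 1.49°, 35.11°, 269.92°, 9.50°, 16.50°, 0.49°, 26.99°.
Largest gap = 269.92° ⇒ minimal covering band is its complement: 360° − 269.92° = 90.08°.
Band runs from +127.62° eastward to -142.30°, crossing the antimeridian.

90.08°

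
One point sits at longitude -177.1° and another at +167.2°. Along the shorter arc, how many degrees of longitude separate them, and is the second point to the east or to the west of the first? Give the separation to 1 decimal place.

15.7° west

Raw difference: 167.2 − -177.1 = 344.3°.
Normalise into (−180°, 180°]: 344.3° − 360° = -15.7°.
Negative ⇒ the second point lies to the west; separation 15.7°.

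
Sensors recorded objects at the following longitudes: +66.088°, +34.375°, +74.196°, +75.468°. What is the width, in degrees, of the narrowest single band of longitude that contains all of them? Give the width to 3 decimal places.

Sort the longitudes: +34.375°, +66.088°, +74.196°, +75.468°.
Eastward gaps between consecutive values (wrapping around): 31.713°, 8.108°, 1.272°, 318.907°.
Largest gap = 318.907° ⇒ minimal covering band is its complement: 360° − 318.907° = 41.093°.
Band runs from +34.375° eastward to +75.468°.

41.093°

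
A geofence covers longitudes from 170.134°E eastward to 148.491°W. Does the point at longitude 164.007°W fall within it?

Band width going east from +170.134° to -148.491°: ((-148.491 − 170.134) mod 360) = 41.375°.
Offset of -164.007° east of the west edge: ((-164.007 − 170.134) mod 360) = 25.859°.
25.859° ≤ 41.375° ⇒ inside.

Yes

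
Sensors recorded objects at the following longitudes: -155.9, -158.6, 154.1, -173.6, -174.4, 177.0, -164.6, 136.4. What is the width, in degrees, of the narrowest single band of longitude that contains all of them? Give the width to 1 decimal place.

67.7°

Sort the longitudes: -174.4°, -173.6°, -164.6°, -158.6°, -155.9°, +136.4°, +154.1°, +177.0°.
Eastward gaps between consecutive values (wrapping around): 0.8°, 9.0°, 6.0°, 2.7°, 292.3°, 17.7°, 22.9°, 8.6°.
Largest gap = 292.3° ⇒ minimal covering band is its complement: 360° − 292.3° = 67.7°.
Band runs from +136.4° eastward to -155.9°, crossing the antimeridian.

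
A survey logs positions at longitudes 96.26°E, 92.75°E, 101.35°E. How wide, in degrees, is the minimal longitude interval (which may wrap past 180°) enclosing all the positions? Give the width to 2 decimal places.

8.60°

Sort the longitudes: +92.75°, +96.26°, +101.35°.
Eastward gaps between consecutive values (wrapping around): 3.51°, 5.09°, 351.40°.
Largest gap = 351.40° ⇒ minimal covering band is its complement: 360° − 351.40° = 8.60°.
Band runs from +92.75° eastward to +101.35°.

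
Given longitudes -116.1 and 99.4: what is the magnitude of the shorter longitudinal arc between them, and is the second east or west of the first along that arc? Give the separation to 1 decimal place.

144.5° west

Raw difference: 99.4 − -116.1 = 215.5°.
Normalise into (−180°, 180°]: 215.5° − 360° = -144.5°.
Negative ⇒ the second point lies to the west; separation 144.5°.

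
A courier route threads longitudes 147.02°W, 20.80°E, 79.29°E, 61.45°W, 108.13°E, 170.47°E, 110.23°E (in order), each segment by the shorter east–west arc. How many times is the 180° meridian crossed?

Leg 1: -147.02° → +20.80°, shortest Δλ = 167.82° (east) — does not cross 180°.
Leg 2: +20.80° → +79.29°, shortest Δλ = 58.49° (east) — does not cross 180°.
Leg 3: +79.29° → -61.45°, shortest Δλ = -140.74° (west) — does not cross 180°.
Leg 4: -61.45° → +108.13°, shortest Δλ = 169.58° (east) — does not cross 180°.
Leg 5: +108.13° → +170.47°, shortest Δλ = 62.34° (east) — does not cross 180°.
Leg 6: +170.47° → +110.23°, shortest Δλ = -60.24° (west) — does not cross 180°.
Total crossings: 0.

0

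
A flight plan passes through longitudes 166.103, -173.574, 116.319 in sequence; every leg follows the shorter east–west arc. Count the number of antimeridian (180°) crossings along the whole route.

2

Leg 1: +166.103° → -173.574°, shortest Δλ = 20.323° (east) — crosses 180°.
Leg 2: -173.574° → +116.319°, shortest Δλ = -70.107° (west) — crosses 180°.
Total crossings: 2.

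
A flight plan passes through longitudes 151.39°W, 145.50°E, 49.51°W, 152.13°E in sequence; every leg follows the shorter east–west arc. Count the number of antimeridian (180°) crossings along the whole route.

3

Leg 1: -151.39° → +145.50°, shortest Δλ = -63.11° (west) — crosses 180°.
Leg 2: +145.50° → -49.51°, shortest Δλ = 164.99° (east) — crosses 180°.
Leg 3: -49.51° → +152.13°, shortest Δλ = -158.36° (west) — crosses 180°.
Total crossings: 3.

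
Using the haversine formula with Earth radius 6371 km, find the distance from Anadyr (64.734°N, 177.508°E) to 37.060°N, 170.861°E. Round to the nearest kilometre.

3108 km

Δλ = 170.861 − 177.508 = -6.647°.
Δφ = 37.060 − 64.734 = -27.674°.
a = sin²(Δφ/2) + cos φ₁ · cos φ₂ · sin²(Δλ/2) = 0.058343.
c = 2·atan2(√a, √(1−a)) = 0.48791 rad → d = 6371·c ≈ 3108.47 km.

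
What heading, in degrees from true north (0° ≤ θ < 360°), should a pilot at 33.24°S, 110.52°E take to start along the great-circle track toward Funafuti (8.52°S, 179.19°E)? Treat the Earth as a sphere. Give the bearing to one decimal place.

85.5°

Δλ = 179.19 − 110.52 = 68.67°.
θ = atan2( sin Δλ · cos φ₂ , cos φ₁ · sin φ₂ − sin φ₁ · cos φ₂ · cos Δλ )
  = atan2(0.92122, 0.07327) = 85.453° → normalised to [0°, 360°): 85.453°.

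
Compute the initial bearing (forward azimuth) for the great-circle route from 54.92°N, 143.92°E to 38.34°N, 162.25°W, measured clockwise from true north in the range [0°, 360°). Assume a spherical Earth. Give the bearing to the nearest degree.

Δλ = -162.25 − 143.92 = -306.17°; wrapped into (−180°, 180°]: 53.83°.
θ = atan2( sin Δλ · cos φ₂ , cos φ₁ · sin φ₂ − sin φ₁ · cos φ₂ · cos Δλ )
  = atan2(0.63318, -0.02231) = 92.018° → normalised to [0°, 360°): 92.018°.

92°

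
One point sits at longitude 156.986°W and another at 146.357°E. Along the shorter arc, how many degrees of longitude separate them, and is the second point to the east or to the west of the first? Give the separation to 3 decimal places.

Raw difference: 146.357 − -156.986 = 303.343°.
Normalise into (−180°, 180°]: 303.343° − 360° = -56.657°.
Negative ⇒ the second point lies to the west; separation 56.657°.

56.657° west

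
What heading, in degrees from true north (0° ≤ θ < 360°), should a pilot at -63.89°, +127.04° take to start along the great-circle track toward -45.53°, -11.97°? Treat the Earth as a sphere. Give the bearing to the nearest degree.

Δλ = -11.97 − 127.04 = -139.01°.
θ = atan2( sin Δλ · cos φ₂ , cos φ₁ · sin φ₂ − sin φ₁ · cos φ₂ · cos Δλ )
  = atan2(-0.45950, -0.78888) = -149.780° → normalised to [0°, 360°): 210.220°.

210°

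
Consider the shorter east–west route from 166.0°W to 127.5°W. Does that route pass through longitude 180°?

No

Signed shortest Δλ = ((-127.5 − -166.0 + 180) mod 360) − 180 = 38.5°.
Going east by 38.5° from -166.0° reaches -127.5° without touching 180°.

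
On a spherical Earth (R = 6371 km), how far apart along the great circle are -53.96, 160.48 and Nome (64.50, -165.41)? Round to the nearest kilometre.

Δλ = -165.41 − 160.48 = -325.89°; wrapped into (−180°, 180°]: 34.11°.
Δφ = 64.50 − -53.96 = 118.46°.
a = sin²(Δφ/2) + cos φ₁ · cos φ₂ · sin²(Δλ/2) = 0.760060.
c = 2·atan2(√a, √(1−a)) = 2.11779 rad → d = 6371·c ≈ 13492.43 km.

13492 km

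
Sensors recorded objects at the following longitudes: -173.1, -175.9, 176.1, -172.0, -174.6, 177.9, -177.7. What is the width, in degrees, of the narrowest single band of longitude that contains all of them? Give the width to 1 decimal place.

Sort the longitudes: -177.7°, -175.9°, -174.6°, -173.1°, -172.0°, +176.1°, +177.9°.
Eastward gaps between consecutive values (wrapping around): 1.8°, 1.3°, 1.5°, 1.1°, 348.1°, 1.8°, 4.4°.
Largest gap = 348.1° ⇒ minimal covering band is its complement: 360° − 348.1° = 11.9°.
Band runs from +176.1° eastward to -172.0°, crossing the antimeridian.

11.9°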